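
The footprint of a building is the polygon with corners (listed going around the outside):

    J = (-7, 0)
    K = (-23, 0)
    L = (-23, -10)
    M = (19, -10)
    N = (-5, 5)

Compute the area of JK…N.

Apply the shoelace formula: 2A = Σ (x_i·y_{i+1} − x_{i+1}·y_i), indices taken mod 5.
Σ = (0) + (230) + (420) + (45) + (35) = 730
Area = |Σ|/2 = 365.

365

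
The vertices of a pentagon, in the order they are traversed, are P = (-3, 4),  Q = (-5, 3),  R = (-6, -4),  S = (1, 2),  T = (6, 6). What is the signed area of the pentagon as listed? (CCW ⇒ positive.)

38.5

Σ = (11) + (38) + (-8) + (-6) + (42) = 77
Signed area = Σ/2 = 38.5 (positive ⇒ counter-clockwise traversal).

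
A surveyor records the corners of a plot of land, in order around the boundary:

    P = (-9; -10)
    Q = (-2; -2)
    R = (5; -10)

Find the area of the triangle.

Apply the surveyor's formula: 2A = Σ (x_i·y_{i+1} − x_{i+1}·y_i), indices taken mod 3.
Σ = (-2) + (30) + (-140) = -112
Area = |Σ|/2 = 56.

56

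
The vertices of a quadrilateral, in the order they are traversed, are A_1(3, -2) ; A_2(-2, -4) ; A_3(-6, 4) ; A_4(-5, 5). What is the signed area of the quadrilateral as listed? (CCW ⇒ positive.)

-31.5

Cross-terms: -16, -32, -10, -5  ⇒  Σ = -63
Signed area = Σ/2 = -31.5 (negative ⇒ clockwise traversal).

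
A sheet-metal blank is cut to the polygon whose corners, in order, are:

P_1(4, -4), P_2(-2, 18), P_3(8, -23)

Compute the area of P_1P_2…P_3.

Apply Gauss's area formula: 2A = Σ (x_i·y_{i+1} − x_{i+1}·y_i), indices taken mod 3.
Σ = (64) + (-98) + (60) = 26
Area = |Σ|/2 = 13.

13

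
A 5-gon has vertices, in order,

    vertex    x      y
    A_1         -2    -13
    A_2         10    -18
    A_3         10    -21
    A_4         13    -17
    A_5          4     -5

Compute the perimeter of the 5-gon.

|A_1A_2| = √((12)² + (-5)²) = √169 = 13
|A_2A_3| = √((0)² + (-3)²) = √9 = 3
|A_3A_4| = √((3)² + (4)²) = √25 = 5
|A_4A_5| = √((-9)² + (12)²) = √225 = 15
|A_5A_1| = √((-6)² + (-8)²) = √100 = 10
Perimeter = 13 + 3 + 5 + 15 + 10 = 46.

46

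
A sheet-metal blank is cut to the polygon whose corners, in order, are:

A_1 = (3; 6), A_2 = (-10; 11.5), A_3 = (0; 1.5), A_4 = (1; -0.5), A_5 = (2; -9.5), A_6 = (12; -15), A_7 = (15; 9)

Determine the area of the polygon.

274.75

Apply Gauss's area formula: 2A = Σ (x_i·y_{i+1} − x_{i+1}·y_i), indices taken mod 7.
Σ = (94.5) + (-15) + (-1.5) + (-8.5) + (84) + (333) + (63) = 549.5
Area = |Σ|/2 = 274.75.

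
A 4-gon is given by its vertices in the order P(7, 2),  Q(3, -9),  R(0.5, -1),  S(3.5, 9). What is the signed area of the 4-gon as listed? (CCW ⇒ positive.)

Apply the surveyor's formula: 2A = Σ (x_i·y_{i+1} − x_{i+1}·y_i), indices taken mod 4.
Σ = (-69) + (1.5) + (8) + (-56) = -115.5
Signed area = Σ/2 = -57.75 (negative ⇒ clockwise traversal).

-57.75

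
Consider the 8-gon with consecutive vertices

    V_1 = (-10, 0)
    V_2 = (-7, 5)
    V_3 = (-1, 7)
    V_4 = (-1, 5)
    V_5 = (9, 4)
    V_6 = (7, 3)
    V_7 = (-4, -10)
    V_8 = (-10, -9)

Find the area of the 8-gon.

Apply Gauss's area formula: 2A = Σ (x_i·y_{i+1} − x_{i+1}·y_i), indices taken mod 8.
V_1→V_2: (-10)(5) − (-7)(0) = -50
V_2→V_3: (-7)(7) − (-1)(5) = -44
V_3→V_4: (-1)(5) − (-1)(7) = 2
V_4→V_5: (-1)(4) − (9)(5) = -49
V_5→V_6: (9)(3) − (7)(4) = -1
V_6→V_7: (7)(-10) − (-4)(3) = -58
V_7→V_8: (-4)(-9) − (-10)(-10) = -64
V_8→V_1: (-10)(0) − (-10)(-9) = -90
Σ = -354
Area = |Σ|/2 = 177.

177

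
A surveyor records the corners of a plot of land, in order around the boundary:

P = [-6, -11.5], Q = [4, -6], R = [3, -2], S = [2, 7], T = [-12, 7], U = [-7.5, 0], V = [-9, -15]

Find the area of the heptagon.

196.75

Σ = (82) + (10) + (25) + (98) + (52.5) + (112.5) + (13.5) = 393.5
Area = |Σ|/2 = 196.75.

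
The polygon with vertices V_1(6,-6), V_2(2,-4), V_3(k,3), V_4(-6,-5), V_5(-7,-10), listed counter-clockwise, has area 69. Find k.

Write out the shoelace sum; only the two edges meeting at V_3 involve k:
2·Area = [(2·3 − k·(-4)) + (k·(-5) − (-6)·3)] + 115
       = -1·k + 139 = 138
⇒ k = 1.

1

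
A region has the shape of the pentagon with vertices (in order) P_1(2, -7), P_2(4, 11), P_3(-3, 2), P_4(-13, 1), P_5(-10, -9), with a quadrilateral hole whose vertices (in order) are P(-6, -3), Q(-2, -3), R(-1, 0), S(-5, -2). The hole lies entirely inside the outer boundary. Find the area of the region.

Outer boundary:
Apply the surveyor's formula: 2A = Σ (x_i·y_{i+1} − x_{i+1}·y_i), indices taken mod 5.
P_1→P_2: (2)(11) − (4)(-7) = 50
P_2→P_3: (4)(2) − (-3)(11) = 41
P_3→P_4: (-3)(1) − (-13)(2) = 23
P_4→P_5: (-13)(-9) − (-10)(1) = 127
P_5→P_1: (-10)(-7) − (2)(-9) = 88
Σ = 329
Area = |Σ|/2 = 164.5.
Hole:
Apply Gauss's area formula: 2A = Σ (x_i·y_{i+1} − x_{i+1}·y_i), indices taken mod 4.
Cross-terms: 12, -3, 2, 3  ⇒  Σ = 14
Area = |Σ|/2 = 7.
Net area = 164.5 − 7 = 157.5.

157.5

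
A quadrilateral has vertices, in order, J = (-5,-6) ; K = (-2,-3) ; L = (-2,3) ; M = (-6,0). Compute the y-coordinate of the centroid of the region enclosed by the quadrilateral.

Apply Gauss's area formula. First the cross-terms c_i = x_i·y_{i+1} − x_{i+1}·y_i:
  3, -12, 18, 36  ⇒  2A = 45, A = 22.5.
Then Σ (y_i + y_{i+1})·c_i = -189, so ȳ = -189 / (6·22.5) = -1.4.

-1.4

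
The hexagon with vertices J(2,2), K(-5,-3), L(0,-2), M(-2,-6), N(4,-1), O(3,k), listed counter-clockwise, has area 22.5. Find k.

Write out the shoelace sum; only the two edges meeting at O involve k:
2·Area = [(4·k − 3·(-1)) + (3·2 − 2·k)] + 36
       = 2·k + 45 = 45
⇒ k = 0.

0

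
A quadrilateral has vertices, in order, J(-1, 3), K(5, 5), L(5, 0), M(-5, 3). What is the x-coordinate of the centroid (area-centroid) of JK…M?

Apply the shoelace (surveyor's) formula. First the cross-terms c_i = x_i·y_{i+1} − x_{i+1}·y_i:
  -20, -25, 15, -12  ⇒  2A = -42, A = -21.
Then Σ (x_i + x_{i+1})·c_i = -258, so x̄ = -258 / (6·(-21)) = 43/21.

43/21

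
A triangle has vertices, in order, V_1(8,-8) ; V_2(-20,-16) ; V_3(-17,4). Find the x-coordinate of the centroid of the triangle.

-29/3

Apply the shoelace formula. First the cross-terms c_i = x_i·y_{i+1} − x_{i+1}·y_i:
  -288, -352, 104  ⇒  2A = -536, A = -268.
Then Σ (x_i + x_{i+1})·c_i = 15544, so x̄ = 15544 / (6·(-268)) = -29/3.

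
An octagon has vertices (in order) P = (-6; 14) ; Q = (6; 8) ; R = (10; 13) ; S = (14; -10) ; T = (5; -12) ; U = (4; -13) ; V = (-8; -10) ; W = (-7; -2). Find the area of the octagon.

429.5

Apply Gauss's area formula: 2A = Σ (x_i·y_{i+1} − x_{i+1}·y_i), indices taken mod 8.
P→Q: (-6)(8) − (6)(14) = -132
Q→R: (6)(13) − (10)(8) = -2
R→S: (10)(-10) − (14)(13) = -282
S→T: (14)(-12) − (5)(-10) = -118
T→U: (5)(-13) − (4)(-12) = -17
U→V: (4)(-10) − (-8)(-13) = -144
V→W: (-8)(-2) − (-7)(-10) = -54
W→P: (-7)(14) − (-6)(-2) = -110
Σ = -859
Area = |Σ|/2 = 429.5.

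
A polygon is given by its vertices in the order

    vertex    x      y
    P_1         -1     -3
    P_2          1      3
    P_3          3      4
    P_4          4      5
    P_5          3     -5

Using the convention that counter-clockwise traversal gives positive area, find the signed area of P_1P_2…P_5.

Apply Gauss's area formula: 2A = Σ (x_i·y_{i+1} − x_{i+1}·y_i), indices taken mod 5.
Σ = (0) + (-5) + (-1) + (-35) + (-14) = -55
Signed area = Σ/2 = -27.5 (negative ⇒ clockwise traversal).

-27.5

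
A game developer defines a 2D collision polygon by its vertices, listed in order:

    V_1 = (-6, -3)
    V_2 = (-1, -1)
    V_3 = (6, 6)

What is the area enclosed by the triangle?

Apply the surveyor's formula: 2A = Σ (x_i·y_{i+1} − x_{i+1}·y_i), indices taken mod 3.
Cross-terms: 3, 0, 18  ⇒  Σ = 21
Area = |Σ|/2 = 10.5.

10.5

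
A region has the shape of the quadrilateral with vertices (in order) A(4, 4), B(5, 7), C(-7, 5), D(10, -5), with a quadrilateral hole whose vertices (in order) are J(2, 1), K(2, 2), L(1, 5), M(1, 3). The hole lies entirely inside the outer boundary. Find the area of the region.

62

Outer boundary:
Apply the surveyor's formula: 2A = Σ (x_i·y_{i+1} − x_{i+1}·y_i), indices taken mod 4.
Σ = (8) + (74) + (-15) + (60) = 127
Area = |Σ|/2 = 63.5.
Hole:
Σ = (2) + (8) + (-2) + (-5) = 3
Area = |Σ|/2 = 1.5.
Net area = 63.5 − 1.5 = 62.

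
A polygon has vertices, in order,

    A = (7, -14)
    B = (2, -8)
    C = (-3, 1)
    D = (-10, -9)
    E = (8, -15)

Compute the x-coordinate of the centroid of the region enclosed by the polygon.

-210/101

Apply Gauss's area formula. First the cross-terms c_i = x_i·y_{i+1} − x_{i+1}·y_i:
  -28, -22, 37, 222, -7  ⇒  2A = 202, A = 101.
Then Σ (x_i + x_{i+1})·c_i = -1260, so x̄ = -1260 / (6·101) = -210/101.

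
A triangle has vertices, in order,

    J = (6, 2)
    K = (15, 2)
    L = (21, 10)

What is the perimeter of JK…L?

|JK| = √((9)² + (0)²) = √81 = 9
|KL| = √((6)² + (8)²) = √100 = 10
|LJ| = √((-15)² + (-8)²) = √289 = 17
Perimeter = 9 + 10 + 17 = 36.

36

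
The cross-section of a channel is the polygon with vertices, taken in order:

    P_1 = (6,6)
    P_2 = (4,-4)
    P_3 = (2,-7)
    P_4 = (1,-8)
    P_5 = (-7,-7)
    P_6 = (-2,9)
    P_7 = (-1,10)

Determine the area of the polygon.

Apply the shoelace (surveyor's) formula: 2A = Σ (x_i·y_{i+1} − x_{i+1}·y_i), indices taken mod 7.
P_1→P_2: (6)(-4) − (4)(6) = -48
P_2→P_3: (4)(-7) − (2)(-4) = -20
P_3→P_4: (2)(-8) − (1)(-7) = -9
P_4→P_5: (1)(-7) − (-7)(-8) = -63
P_5→P_6: (-7)(9) − (-2)(-7) = -77
P_6→P_7: (-2)(10) − (-1)(9) = -11
P_7→P_1: (-1)(6) − (6)(10) = -66
Σ = -294
Area = |Σ|/2 = 147.

147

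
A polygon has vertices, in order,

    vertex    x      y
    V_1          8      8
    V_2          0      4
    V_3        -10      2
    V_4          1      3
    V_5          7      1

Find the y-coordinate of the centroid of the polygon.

4

Apply the surveyor's formula. First the cross-terms c_i = x_i·y_{i+1} − x_{i+1}·y_i:
  32, 40, -32, -20, 48  ⇒  2A = 68, A = 34.
Then Σ (y_i + y_{i+1})·c_i = 816, so ȳ = 816 / (6·34) = 4.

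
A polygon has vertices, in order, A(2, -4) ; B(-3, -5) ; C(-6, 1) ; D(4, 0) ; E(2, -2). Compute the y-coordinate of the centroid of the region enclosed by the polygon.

Apply the shoelace formula. First the cross-terms c_i = x_i·y_{i+1} − x_{i+1}·y_i:
  -22, -33, -4, -8, -4  ⇒  2A = -71, A = -35.5.
Then Σ (y_i + y_{i+1})·c_i = 366, so ȳ = 366 / (6·(-35.5)) = -122/71.

-122/71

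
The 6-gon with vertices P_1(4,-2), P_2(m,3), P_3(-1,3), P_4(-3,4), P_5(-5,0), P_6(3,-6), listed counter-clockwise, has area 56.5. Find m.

Write out the shoelace sum; only the two edges meeting at P_2 involve m:
2·Area = [(4·3 − m·(-2)) + (m·3 − (-1)·3)] + 73
       = 5·m + 88 = 113
⇒ m = 5.

5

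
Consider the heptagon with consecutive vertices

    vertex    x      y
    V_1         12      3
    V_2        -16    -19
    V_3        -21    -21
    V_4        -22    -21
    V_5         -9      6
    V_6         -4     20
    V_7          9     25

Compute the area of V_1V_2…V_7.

647

Σ = (-180) + (-63) + (-21) + (-321) + (-156) + (-280) + (-273) = -1294
Area = |Σ|/2 = 647.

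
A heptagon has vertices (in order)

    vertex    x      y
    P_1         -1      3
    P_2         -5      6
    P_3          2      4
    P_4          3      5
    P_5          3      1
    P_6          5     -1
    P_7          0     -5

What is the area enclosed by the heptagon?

37.5

Apply the shoelace formula: 2A = Σ (x_i·y_{i+1} − x_{i+1}·y_i), indices taken mod 7.
Σ = (9) + (-32) + (-2) + (-12) + (-8) + (-25) + (-5) = -75
Area = |Σ|/2 = 37.5.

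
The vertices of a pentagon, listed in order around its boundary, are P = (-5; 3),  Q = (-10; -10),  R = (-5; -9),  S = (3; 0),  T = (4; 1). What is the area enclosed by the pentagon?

83.5

Σ = (80) + (40) + (27) + (3) + (17) = 167
Area = |Σ|/2 = 83.5.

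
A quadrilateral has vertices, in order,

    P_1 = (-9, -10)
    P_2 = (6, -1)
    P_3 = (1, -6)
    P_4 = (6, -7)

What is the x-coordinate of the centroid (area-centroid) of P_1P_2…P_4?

-2/3

Apply the shoelace (surveyor's) formula. First the cross-terms c_i = x_i·y_{i+1} − x_{i+1}·y_i:
  69, -35, 29, -123  ⇒  2A = -60, A = -30.
Then Σ (x_i + x_{i+1})·c_i = 120, so x̄ = 120 / (6·(-30)) = -2/3.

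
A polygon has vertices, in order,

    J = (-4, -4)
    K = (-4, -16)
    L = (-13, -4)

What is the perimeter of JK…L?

|JK| = √((0)² + (-12)²) = √144 = 12
|KL| = √((-9)² + (12)²) = √225 = 15
|LJ| = √((9)² + (0)²) = √81 = 9
Perimeter = 12 + 15 + 9 = 36.

36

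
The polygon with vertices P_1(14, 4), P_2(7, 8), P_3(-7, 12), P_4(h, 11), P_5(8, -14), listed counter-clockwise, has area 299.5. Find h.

-12

The doubled signed area Σ (x_i y_{i+1} − x_{i+1} y_i) is linear in h.
With h=0 it equals 287; the coefficient of h is -26 (from the two edges through P_4).
So -26·h + 287 = 2·299.5 = 599 ⇒ h = -12.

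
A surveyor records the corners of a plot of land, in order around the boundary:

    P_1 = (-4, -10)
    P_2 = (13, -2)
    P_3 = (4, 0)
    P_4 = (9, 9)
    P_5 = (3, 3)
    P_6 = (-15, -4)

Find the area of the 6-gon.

174.5

Apply the shoelace formula: 2A = Σ (x_i·y_{i+1} − x_{i+1}·y_i), indices taken mod 6.
Σ = (138) + (8) + (36) + (0) + (33) + (134) = 349
Area = |Σ|/2 = 174.5.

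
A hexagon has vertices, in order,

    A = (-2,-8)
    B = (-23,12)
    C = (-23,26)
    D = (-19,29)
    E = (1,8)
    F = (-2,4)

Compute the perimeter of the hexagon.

|AB| = √((-21)² + (20)²) = √841 = 29
|BC| = √((0)² + (14)²) = √196 = 14
|CD| = √((4)² + (3)²) = √25 = 5
|DE| = √((20)² + (-21)²) = √841 = 29
|EF| = √((-3)² + (-4)²) = √25 = 5
|FA| = √((0)² + (-12)²) = √144 = 12
Perimeter = 29 + 14 + 5 + 29 + 5 + 12 = 94.

94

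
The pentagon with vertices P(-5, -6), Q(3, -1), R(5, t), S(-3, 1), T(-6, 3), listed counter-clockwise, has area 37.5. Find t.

Write out the shoelace sum; only the two edges meeting at R involve t:
2·Area = [(3·t − 5·(-1)) + (5·1 − (-3)·t)] + 71
       = 6·t + 81 = 75
⇒ t = -1.

-1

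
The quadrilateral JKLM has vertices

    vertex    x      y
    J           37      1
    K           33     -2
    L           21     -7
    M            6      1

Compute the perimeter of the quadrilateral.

|JK| = √((-4)² + (-3)²) = √25 = 5
|KL| = √((-12)² + (-5)²) = √169 = 13
|LM| = √((-15)² + (8)²) = √289 = 17
|MJ| = √((31)² + (0)²) = √961 = 31
Perimeter = 5 + 13 + 17 + 31 = 66.

66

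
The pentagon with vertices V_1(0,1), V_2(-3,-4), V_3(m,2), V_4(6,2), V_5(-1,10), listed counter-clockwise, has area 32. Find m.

Write out the shoelace sum; only the two edges meeting at V_3 involve m:
2·Area = [((-3)·2 − m·(-4)) + (m·2 − 6·2)] + 64
       = 6·m + 46 = 64
⇒ m = 3.

3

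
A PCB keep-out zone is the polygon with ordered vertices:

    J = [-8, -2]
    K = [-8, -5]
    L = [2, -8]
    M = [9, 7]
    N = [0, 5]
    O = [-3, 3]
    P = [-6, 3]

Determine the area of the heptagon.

144.5

Apply the shoelace (surveyor's) formula: 2A = Σ (x_i·y_{i+1} − x_{i+1}·y_i), indices taken mod 7.
Cross-terms: 24, 74, 86, 45, 15, 9, 36  ⇒  Σ = 289
Area = |Σ|/2 = 144.5.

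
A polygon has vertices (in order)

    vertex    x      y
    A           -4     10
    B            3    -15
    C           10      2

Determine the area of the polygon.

147

Apply Gauss's area formula: 2A = Σ (x_i·y_{i+1} − x_{i+1}·y_i), indices taken mod 3.
Cross-terms: 30, 156, 108  ⇒  Σ = 294
Area = |Σ|/2 = 147.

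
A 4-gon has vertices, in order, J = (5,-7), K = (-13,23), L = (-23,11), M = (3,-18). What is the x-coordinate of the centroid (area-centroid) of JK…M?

-8.2

Apply the surveyor's formula. First the cross-terms c_i = x_i·y_{i+1} − x_{i+1}·y_i:
  24, 386, 381, 69  ⇒  2A = 860, A = 430.
Then Σ (x_i + x_{i+1})·c_i = -21156, so x̄ = -21156 / (6·430) = -8.2.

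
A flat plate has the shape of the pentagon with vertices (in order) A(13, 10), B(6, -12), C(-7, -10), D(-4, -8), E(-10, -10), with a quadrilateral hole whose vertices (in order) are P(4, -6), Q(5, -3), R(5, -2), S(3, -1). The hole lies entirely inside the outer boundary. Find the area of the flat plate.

172

Outer boundary:
A→B: (13)(-12) − (6)(10) = -216
B→C: (6)(-10) − (-7)(-12) = -144
C→D: (-7)(-8) − (-4)(-10) = 16
D→E: (-4)(-10) − (-10)(-8) = -40
E→A: (-10)(10) − (13)(-10) = 30
Σ = -354
Area = |Σ|/2 = 177.
Hole:
Apply the shoelace (surveyor's) formula: 2A = Σ (x_i·y_{i+1} − x_{i+1}·y_i), indices taken mod 4.
Cross-terms: 18, 5, 1, -14  ⇒  Σ = 10
Area = |Σ|/2 = 5.
Net area = 177 − 5 = 172.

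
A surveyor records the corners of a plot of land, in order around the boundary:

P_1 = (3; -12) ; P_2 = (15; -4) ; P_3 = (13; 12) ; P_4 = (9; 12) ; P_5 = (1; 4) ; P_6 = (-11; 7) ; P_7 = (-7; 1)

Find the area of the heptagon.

Apply the surveyor's formula: 2A = Σ (x_i·y_{i+1} − x_{i+1}·y_i), indices taken mod 7.
Cross-terms: 168, 232, 48, 24, 51, 38, 81  ⇒  Σ = 642
Area = |Σ|/2 = 321.

321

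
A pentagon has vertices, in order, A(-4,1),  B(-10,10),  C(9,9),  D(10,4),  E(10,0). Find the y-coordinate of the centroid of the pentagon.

Apply the shoelace formula. First the cross-terms c_i = x_i·y_{i+1} − x_{i+1}·y_i:
  -30, -180, -54, -40, 10  ⇒  2A = -294, A = -147.
Then Σ (y_i + y_{i+1})·c_i = -4602, so ȳ = -4602 / (6·(-147)) = 767/147.

767/147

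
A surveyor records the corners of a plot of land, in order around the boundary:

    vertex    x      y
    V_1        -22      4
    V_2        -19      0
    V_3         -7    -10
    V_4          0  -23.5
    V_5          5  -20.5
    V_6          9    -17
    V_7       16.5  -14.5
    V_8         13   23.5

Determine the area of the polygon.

971.375

Apply the shoelace (surveyor's) formula: 2A = Σ (x_i·y_{i+1} − x_{i+1}·y_i), indices taken mod 8.
Σ = (76) + (190) + (164.5) + (117.5) + (99.5) + (150) + (576.25) + (569) = 1942.75
Area = |Σ|/2 = 971.375.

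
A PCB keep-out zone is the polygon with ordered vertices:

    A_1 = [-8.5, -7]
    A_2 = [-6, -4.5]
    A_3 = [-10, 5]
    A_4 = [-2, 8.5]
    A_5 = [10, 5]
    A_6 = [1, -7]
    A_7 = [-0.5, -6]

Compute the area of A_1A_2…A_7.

Apply the surveyor's formula: 2A = Σ (x_i·y_{i+1} − x_{i+1}·y_i), indices taken mod 7.
Cross-terms: -3.75, -75, -75, -95, -75, -9.5, -47.5  ⇒  Σ = -380.75
Area = |Σ|/2 = 190.375.

190.375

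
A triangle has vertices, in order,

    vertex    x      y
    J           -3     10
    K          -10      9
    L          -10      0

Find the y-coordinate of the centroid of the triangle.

Apply the surveyor's formula. First the cross-terms c_i = x_i·y_{i+1} − x_{i+1}·y_i:
  73, 90, -100  ⇒  2A = 63, A = 31.5.
Then Σ (y_i + y_{i+1})·c_i = 1197, so ȳ = 1197 / (6·31.5) = 19/3.

19/3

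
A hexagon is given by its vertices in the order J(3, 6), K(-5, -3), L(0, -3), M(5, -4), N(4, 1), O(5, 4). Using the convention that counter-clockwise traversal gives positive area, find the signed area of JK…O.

Apply the surveyor's formula: 2A = Σ (x_i·y_{i+1} − x_{i+1}·y_i), indices taken mod 6.
Cross-terms: 21, 15, 15, 21, 11, 18  ⇒  Σ = 101
Signed area = Σ/2 = 50.5 (positive ⇒ counter-clockwise traversal).

50.5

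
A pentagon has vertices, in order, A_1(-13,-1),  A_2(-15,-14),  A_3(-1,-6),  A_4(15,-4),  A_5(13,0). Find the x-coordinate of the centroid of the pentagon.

Apply the surveyor's formula. First the cross-terms c_i = x_i·y_{i+1} − x_{i+1}·y_i:
  167, 76, 94, 52, -13  ⇒  2A = 376, A = 188.
Then Σ (x_i + x_{i+1})·c_i = -3120, so x̄ = -3120 / (6·188) = -130/47.

-130/47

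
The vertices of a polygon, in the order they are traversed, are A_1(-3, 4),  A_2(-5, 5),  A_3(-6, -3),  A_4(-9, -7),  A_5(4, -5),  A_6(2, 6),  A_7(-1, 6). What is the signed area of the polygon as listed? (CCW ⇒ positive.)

Σ = (5) + (45) + (15) + (73) + (34) + (18) + (14) = 204
Signed area = Σ/2 = 102 (positive ⇒ counter-clockwise traversal).

102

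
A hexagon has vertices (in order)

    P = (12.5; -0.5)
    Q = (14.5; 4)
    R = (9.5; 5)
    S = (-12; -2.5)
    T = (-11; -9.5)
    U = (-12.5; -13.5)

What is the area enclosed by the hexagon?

Apply the shoelace formula: 2A = Σ (x_i·y_{i+1} − x_{i+1}·y_i), indices taken mod 6.
Cross-terms: 57.25, 34.5, 36.25, 86.5, 29.75, 175  ⇒  Σ = 419.25
Area = |Σ|/2 = 209.625.

209.625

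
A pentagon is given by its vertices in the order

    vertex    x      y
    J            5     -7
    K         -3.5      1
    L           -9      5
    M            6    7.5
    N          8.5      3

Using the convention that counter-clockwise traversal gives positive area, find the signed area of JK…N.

Σ = (-19.5) + (-8.5) + (-97.5) + (-45.75) + (-74.5) = -245.75
Signed area = Σ/2 = -122.875 (negative ⇒ clockwise traversal).

-122.875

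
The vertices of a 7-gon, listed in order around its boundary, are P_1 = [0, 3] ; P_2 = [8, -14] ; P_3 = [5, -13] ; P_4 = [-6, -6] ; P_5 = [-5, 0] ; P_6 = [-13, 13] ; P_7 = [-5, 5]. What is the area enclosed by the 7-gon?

Apply the surveyor's formula: 2A = Σ (x_i·y_{i+1} − x_{i+1}·y_i), indices taken mod 7.
Cross-terms: -24, -34, -108, -30, -65, 0, -15  ⇒  Σ = -276
Area = |Σ|/2 = 138.

138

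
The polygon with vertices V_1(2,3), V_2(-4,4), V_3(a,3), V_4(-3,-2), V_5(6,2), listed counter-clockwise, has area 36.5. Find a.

Write out the shoelace sum; only the two edges meeting at V_3 involve a:
2·Area = [((-4)·3 − a·4) + (a·(-2) − (-3)·3)] + 40
       = -6·a + 37 = 73
⇒ a = -6.

-6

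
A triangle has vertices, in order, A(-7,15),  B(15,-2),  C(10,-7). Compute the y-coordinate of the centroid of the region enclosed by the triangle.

2

Apply the surveyor's formula. First the cross-terms c_i = x_i·y_{i+1} − x_{i+1}·y_i:
  -211, -85, 101  ⇒  2A = -195, A = -97.5.
Then Σ (y_i + y_{i+1})·c_i = -1170, so ȳ = -1170 / (6·(-97.5)) = 2.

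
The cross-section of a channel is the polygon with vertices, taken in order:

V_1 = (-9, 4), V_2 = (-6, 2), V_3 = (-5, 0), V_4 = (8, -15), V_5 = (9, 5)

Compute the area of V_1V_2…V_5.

173.5

Apply the shoelace formula: 2A = Σ (x_i·y_{i+1} − x_{i+1}·y_i), indices taken mod 5.
V_1→V_2: (-9)(2) − (-6)(4) = 6
V_2→V_3: (-6)(0) − (-5)(2) = 10
V_3→V_4: (-5)(-15) − (8)(0) = 75
V_4→V_5: (8)(5) − (9)(-15) = 175
V_5→V_1: (9)(4) − (-9)(5) = 81
Σ = 347
Area = |Σ|/2 = 173.5.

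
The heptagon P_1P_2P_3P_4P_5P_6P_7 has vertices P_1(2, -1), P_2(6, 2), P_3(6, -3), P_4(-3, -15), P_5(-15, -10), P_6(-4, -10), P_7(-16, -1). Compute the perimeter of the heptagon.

|P_1P_2| = √((4)² + (3)²) = √25 = 5
|P_2P_3| = √((0)² + (-5)²) = √25 = 5
|P_3P_4| = √((-9)² + (-12)²) = √225 = 15
|P_4P_5| = √((-12)² + (5)²) = √169 = 13
|P_5P_6| = √((11)² + (0)²) = √121 = 11
|P_6P_7| = √((-12)² + (9)²) = √225 = 15
|P_7P_1| = √((18)² + (0)²) = √324 = 18
Perimeter = 5 + 5 + 15 + 13 + 11 + 15 + 18 = 82.

82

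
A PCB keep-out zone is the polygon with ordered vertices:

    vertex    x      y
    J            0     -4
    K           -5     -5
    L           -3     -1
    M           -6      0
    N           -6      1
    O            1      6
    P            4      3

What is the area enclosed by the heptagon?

Cross-terms: -20, -10, -6, -6, -37, -21, -16  ⇒  Σ = -116
Area = |Σ|/2 = 58.

58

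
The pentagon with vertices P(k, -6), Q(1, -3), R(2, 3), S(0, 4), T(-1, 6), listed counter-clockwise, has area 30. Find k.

The doubled signed area Σ (x_i y_{i+1} − x_{i+1} y_i) is linear in k.
With k=0 it equals 33; the coefficient of k is -9 (from the two edges through P).
So -9·k + 33 = 2·30 = 60 ⇒ k = -3.

-3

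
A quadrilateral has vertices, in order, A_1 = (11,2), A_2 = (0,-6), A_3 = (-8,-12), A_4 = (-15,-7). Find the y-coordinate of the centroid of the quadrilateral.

-1083/191

Apply the surveyor's formula. First the cross-terms c_i = x_i·y_{i+1} − x_{i+1}·y_i:
  -66, -48, -124, 47  ⇒  2A = -191, A = -95.5.
Then Σ (y_i + y_{i+1})·c_i = 3249, so ȳ = 3249 / (6·(-95.5)) = -1083/191.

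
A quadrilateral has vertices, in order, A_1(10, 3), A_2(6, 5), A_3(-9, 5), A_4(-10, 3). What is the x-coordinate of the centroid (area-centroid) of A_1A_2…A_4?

Apply the shoelace (surveyor's) formula. First the cross-terms c_i = x_i·y_{i+1} − x_{i+1}·y_i:
  32, 75, 23, -60  ⇒  2A = 70, A = 35.
Then Σ (x_i + x_{i+1})·c_i = -150, so x̄ = -150 / (6·35) = -5/7.

-5/7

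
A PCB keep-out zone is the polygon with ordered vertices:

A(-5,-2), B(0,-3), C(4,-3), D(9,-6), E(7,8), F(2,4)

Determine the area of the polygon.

86

Σ = (15) + (12) + (3) + (114) + (12) + (16) = 172
Area = |Σ|/2 = 86.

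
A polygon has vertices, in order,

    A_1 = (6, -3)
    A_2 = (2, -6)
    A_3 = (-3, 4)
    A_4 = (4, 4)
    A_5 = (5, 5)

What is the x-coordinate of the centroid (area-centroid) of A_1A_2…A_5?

251/113

Apply the shoelace (surveyor's) formula. First the cross-terms c_i = x_i·y_{i+1} − x_{i+1}·y_i:
  -30, -10, -28, 0, -45  ⇒  2A = -113, A = -56.5.
Then Σ (x_i + x_{i+1})·c_i = -753, so x̄ = -753 / (6·(-56.5)) = 251/113.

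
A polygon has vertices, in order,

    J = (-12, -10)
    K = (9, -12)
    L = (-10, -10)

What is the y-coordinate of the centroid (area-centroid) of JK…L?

-32/3

Apply the shoelace formula. First the cross-terms c_i = x_i·y_{i+1} − x_{i+1}·y_i:
  234, -210, -20  ⇒  2A = 4, A = 2.
Then Σ (y_i + y_{i+1})·c_i = -128, so ȳ = -128 / (6·2) = -32/3.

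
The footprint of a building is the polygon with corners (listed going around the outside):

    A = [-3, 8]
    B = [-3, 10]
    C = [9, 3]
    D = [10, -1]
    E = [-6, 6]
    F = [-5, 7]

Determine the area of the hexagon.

A→B: (-3)(10) − (-3)(8) = -6
B→C: (-3)(3) − (9)(10) = -99
C→D: (9)(-1) − (10)(3) = -39
D→E: (10)(6) − (-6)(-1) = 54
E→F: (-6)(7) − (-5)(6) = -12
F→A: (-5)(8) − (-3)(7) = -19
Σ = -121
Area = |Σ|/2 = 60.5.

60.5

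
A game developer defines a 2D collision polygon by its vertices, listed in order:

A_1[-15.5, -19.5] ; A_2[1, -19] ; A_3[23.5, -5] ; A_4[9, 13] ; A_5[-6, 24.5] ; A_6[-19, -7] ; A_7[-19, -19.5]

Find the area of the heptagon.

1108.875

Cross-terms: 314, 441.5, 350.5, 298.5, 507.5, 237.5, 68.25  ⇒  Σ = 2217.75
Area = |Σ|/2 = 1108.875.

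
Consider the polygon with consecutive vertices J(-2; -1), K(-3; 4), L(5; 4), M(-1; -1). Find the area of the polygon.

22.5

Cross-terms: -11, -32, -1, -1  ⇒  Σ = -45
Area = |Σ|/2 = 22.5.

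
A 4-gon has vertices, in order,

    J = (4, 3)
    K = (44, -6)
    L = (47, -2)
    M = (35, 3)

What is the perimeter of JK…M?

|JK| = √((40)² + (-9)²) = √1681 = 41
|KL| = √((3)² + (4)²) = √25 = 5
|LM| = √((-12)² + (5)²) = √169 = 13
|MJ| = √((-31)² + (0)²) = √961 = 31
Perimeter = 41 + 5 + 13 + 31 = 90.

90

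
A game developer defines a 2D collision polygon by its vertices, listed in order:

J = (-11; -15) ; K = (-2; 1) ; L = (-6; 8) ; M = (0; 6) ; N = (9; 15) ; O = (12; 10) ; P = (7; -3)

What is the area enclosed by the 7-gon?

237.5

Apply the shoelace formula: 2A = Σ (x_i·y_{i+1} − x_{i+1}·y_i), indices taken mod 7.
Cross-terms: -41, -10, -36, -54, -90, -106, -138  ⇒  Σ = -475
Area = |Σ|/2 = 237.5.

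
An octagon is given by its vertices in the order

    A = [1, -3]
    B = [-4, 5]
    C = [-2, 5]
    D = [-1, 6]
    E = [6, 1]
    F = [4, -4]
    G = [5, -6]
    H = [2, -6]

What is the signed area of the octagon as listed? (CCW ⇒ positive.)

A→B: (1)(5) − (-4)(-3) = -7
B→C: (-4)(5) − (-2)(5) = -10
C→D: (-2)(6) − (-1)(5) = -7
D→E: (-1)(1) − (6)(6) = -37
E→F: (6)(-4) − (4)(1) = -28
F→G: (4)(-6) − (5)(-4) = -4
G→H: (5)(-6) − (2)(-6) = -18
H→A: (2)(-3) − (1)(-6) = 0
Σ = -111
Signed area = Σ/2 = -55.5 (negative ⇒ clockwise traversal).

-55.5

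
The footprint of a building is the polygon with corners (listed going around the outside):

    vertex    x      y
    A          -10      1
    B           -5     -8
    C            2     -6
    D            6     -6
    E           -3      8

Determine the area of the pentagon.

131

Σ = (85) + (46) + (24) + (30) + (77) = 262
Area = |Σ|/2 = 131.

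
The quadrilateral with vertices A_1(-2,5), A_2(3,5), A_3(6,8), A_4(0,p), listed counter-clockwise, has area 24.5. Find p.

10

The doubled signed area Σ (x_i y_{i+1} − x_{i+1} y_i) is linear in p.
With p=0 it equals -31; the coefficient of p is 8 (from the two edges through A_4).
So 8·p + -31 = 2·24.5 = 49 ⇒ p = 10.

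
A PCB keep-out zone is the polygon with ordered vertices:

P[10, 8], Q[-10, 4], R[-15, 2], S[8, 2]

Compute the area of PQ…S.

79

Σ = (120) + (40) + (-46) + (44) = 158
Area = |Σ|/2 = 79.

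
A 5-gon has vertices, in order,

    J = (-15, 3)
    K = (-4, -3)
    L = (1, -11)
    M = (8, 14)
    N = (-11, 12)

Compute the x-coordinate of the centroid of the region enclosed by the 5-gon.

-542/201

Apply the surveyor's formula. First the cross-terms c_i = x_i·y_{i+1} − x_{i+1}·y_i:
  57, 47, 102, 250, 147  ⇒  2A = 603, A = 301.5.
Then Σ (x_i + x_{i+1})·c_i = -4878, so x̄ = -4878 / (6·301.5) = -542/201.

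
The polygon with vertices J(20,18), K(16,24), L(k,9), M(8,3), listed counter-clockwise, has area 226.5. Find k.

-5

Write out the shoelace sum; only the two edges meeting at L involve k:
2·Area = [(16·9 − k·24) + (k·3 − 8·9)] + 276
       = -21·k + 348 = 453
⇒ k = -5.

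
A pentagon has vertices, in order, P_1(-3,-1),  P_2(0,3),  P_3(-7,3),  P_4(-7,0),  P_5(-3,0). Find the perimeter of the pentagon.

|P_1P_2| = √((3)² + (4)²) = √25 = 5
|P_2P_3| = √((-7)² + (0)²) = √49 = 7
|P_3P_4| = √((0)² + (-3)²) = √9 = 3
|P_4P_5| = √((4)² + (0)²) = √16 = 4
|P_5P_1| = √((0)² + (-1)²) = √1 = 1
Perimeter = 5 + 7 + 3 + 4 + 1 = 20.

20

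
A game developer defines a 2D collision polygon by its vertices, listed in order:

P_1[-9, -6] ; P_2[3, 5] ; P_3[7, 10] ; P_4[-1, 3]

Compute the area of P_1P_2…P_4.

16

Cross-terms: -27, -5, 31, 33  ⇒  Σ = 32
Area = |Σ|/2 = 16.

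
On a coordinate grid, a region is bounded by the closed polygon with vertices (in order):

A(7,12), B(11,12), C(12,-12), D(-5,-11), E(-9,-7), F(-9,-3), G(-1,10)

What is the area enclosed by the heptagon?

Apply the shoelace (surveyor's) formula: 2A = Σ (x_i·y_{i+1} − x_{i+1}·y_i), indices taken mod 7.
Σ = (-48) + (-276) + (-192) + (-64) + (-36) + (-93) + (-82) = -791
Area = |Σ|/2 = 395.5.

395.5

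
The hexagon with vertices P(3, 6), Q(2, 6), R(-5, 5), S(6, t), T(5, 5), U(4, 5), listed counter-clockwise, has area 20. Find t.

The doubled signed area Σ (x_i y_{i+1} − x_{i+1} y_i) is linear in t.
With t=0 it equals 60; the coefficient of t is -10 (from the two edges through S).
So -10·t + 60 = 2·20 = 40 ⇒ t = 2.

2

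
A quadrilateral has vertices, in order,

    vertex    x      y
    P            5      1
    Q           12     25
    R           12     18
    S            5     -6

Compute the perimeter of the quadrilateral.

|PQ| = √((7)² + (24)²) = √625 = 25
|QR| = √((0)² + (-7)²) = √49 = 7
|RS| = √((-7)² + (-24)²) = √625 = 25
|SP| = √((0)² + (7)²) = √49 = 7
Perimeter = 25 + 7 + 25 + 7 = 64.

64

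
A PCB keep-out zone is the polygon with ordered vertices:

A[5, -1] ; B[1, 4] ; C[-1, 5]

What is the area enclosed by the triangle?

3

Apply the surveyor's formula: 2A = Σ (x_i·y_{i+1} − x_{i+1}·y_i), indices taken mod 3.
Σ = (21) + (9) + (-24) = 6
Area = |Σ|/2 = 3.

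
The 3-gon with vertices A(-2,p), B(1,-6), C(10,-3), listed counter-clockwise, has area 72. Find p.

9

Write out the shoelace sum; only the two edges meeting at A involve p:
2·Area = [(10·p − (-2)·(-3)) + ((-2)·(-6) − 1·p)] + 57
       = 9·p + 63 = 144
⇒ p = 9.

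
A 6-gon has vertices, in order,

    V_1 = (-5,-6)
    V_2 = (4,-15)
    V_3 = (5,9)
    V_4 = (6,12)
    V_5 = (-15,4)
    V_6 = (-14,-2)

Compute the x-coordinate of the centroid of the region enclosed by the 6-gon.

-159/58

Apply the shoelace formula. First the cross-terms c_i = x_i·y_{i+1} − x_{i+1}·y_i:
  99, 111, 6, 204, 86, 74  ⇒  2A = 580, A = 290.
Then Σ (x_i + x_{i+1})·c_i = -4770, so x̄ = -4770 / (6·290) = -159/58.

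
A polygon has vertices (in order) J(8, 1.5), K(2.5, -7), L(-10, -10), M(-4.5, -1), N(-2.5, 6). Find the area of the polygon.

Cross-terms: -59.75, -95, -35, -29.5, -51.75  ⇒  Σ = -271
Area = |Σ|/2 = 135.5.

135.5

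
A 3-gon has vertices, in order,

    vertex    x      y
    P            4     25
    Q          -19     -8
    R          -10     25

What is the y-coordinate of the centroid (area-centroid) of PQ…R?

Apply Gauss's area formula. First the cross-terms c_i = x_i·y_{i+1} − x_{i+1}·y_i:
  443, -555, -350  ⇒  2A = -462, A = -231.
Then Σ (y_i + y_{i+1})·c_i = -19404, so ȳ = -19404 / (6·(-231)) = 14.

14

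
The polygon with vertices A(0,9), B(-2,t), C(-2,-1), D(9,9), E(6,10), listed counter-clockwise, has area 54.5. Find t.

The doubled signed area Σ (x_i y_{i+1} − x_{i+1} y_i) is linear in t.
With t=0 it equals 101; the coefficient of t is 2 (from the two edges through B).
So 2·t + 101 = 2·54.5 = 109 ⇒ t = 4.

4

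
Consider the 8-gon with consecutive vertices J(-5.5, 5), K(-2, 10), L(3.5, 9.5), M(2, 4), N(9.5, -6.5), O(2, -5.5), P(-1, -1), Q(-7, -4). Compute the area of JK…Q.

130.875

Apply the surveyor's formula: 2A = Σ (x_i·y_{i+1} − x_{i+1}·y_i), indices taken mod 8.
Cross-terms: -45, -54, -5, -51, -39.25, -7.5, -3, -57  ⇒  Σ = -261.75
Area = |Σ|/2 = 130.875.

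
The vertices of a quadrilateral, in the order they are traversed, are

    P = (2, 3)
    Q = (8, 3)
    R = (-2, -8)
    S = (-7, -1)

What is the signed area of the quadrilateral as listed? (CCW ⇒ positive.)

Apply Gauss's area formula: 2A = Σ (x_i·y_{i+1} − x_{i+1}·y_i), indices taken mod 4.
Cross-terms: -18, -58, -54, -19  ⇒  Σ = -149
Signed area = Σ/2 = -74.5 (negative ⇒ clockwise traversal).

-74.5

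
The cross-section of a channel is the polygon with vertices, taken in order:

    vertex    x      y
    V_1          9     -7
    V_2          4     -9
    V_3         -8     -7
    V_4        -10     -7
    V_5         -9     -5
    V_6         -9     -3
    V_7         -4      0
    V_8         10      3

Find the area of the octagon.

Σ = (-53) + (-100) + (-14) + (-13) + (-18) + (-12) + (-12) + (-97) = -319
Area = |Σ|/2 = 159.5.

159.5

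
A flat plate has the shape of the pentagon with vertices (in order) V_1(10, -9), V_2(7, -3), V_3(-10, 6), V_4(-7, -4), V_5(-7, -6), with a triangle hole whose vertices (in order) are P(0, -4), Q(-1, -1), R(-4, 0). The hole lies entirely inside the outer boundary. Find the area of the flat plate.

128

Outer boundary:
Apply Gauss's area formula: 2A = Σ (x_i·y_{i+1} − x_{i+1}·y_i), indices taken mod 5.
Cross-terms: 33, 12, 82, 14, 123  ⇒  Σ = 264
Area = |Σ|/2 = 132.
Hole:
Cross-terms: -4, -4, 16  ⇒  Σ = 8
Area = |Σ|/2 = 4.
Net area = 132 − 4 = 128.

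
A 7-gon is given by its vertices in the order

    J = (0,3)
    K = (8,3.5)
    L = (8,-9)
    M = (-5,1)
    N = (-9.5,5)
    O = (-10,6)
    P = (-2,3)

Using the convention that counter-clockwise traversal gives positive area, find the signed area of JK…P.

J→K: (0)(3.5) − (8)(3) = -24
K→L: (8)(-9) − (8)(3.5) = -100
L→M: (8)(1) − (-5)(-9) = -37
M→N: (-5)(5) − (-9.5)(1) = -15.5
N→O: (-9.5)(6) − (-10)(5) = -7
O→P: (-10)(3) − (-2)(6) = -18
P→J: (-2)(3) − (0)(3) = -6
Σ = -207.5
Signed area = Σ/2 = -103.75 (negative ⇒ clockwise traversal).

-103.75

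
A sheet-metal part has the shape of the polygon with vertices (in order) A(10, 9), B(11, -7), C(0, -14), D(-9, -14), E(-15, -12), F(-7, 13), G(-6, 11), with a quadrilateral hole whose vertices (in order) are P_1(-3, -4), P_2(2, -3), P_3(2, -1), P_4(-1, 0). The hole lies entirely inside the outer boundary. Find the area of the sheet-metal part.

484.5

Outer boundary:
Apply the shoelace (surveyor's) formula: 2A = Σ (x_i·y_{i+1} − x_{i+1}·y_i), indices taken mod 7.
Cross-terms: -169, -154, -126, -102, -279, 1, -164  ⇒  Σ = -993
Area = |Σ|/2 = 496.5.
Hole:
Apply the shoelace formula: 2A = Σ (x_i·y_{i+1} − x_{i+1}·y_i), indices taken mod 4.
Σ = (17) + (4) + (-1) + (4) = 24
Area = |Σ|/2 = 12.
Net area = 496.5 − 12 = 484.5.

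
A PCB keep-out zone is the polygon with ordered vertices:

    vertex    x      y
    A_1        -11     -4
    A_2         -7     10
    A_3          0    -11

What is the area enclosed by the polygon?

91

Σ = (-138) + (77) + (-121) = -182
Area = |Σ|/2 = 91.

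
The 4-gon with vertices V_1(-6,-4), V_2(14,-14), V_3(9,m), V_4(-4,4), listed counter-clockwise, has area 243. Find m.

Write out the shoelace sum; only the two edges meeting at V_3 involve m:
2·Area = [(14·m − 9·(-14)) + (9·4 − (-4)·m)] + 180
       = 18·m + 342 = 486
⇒ m = 8.

8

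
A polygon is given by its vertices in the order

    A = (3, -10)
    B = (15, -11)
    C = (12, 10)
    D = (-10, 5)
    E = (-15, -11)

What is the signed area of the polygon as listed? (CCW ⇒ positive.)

Apply the shoelace (surveyor's) formula: 2A = Σ (x_i·y_{i+1} − x_{i+1}·y_i), indices taken mod 5.
A→B: (3)(-11) − (15)(-10) = 117
B→C: (15)(10) − (12)(-11) = 282
C→D: (12)(5) − (-10)(10) = 160
D→E: (-10)(-11) − (-15)(5) = 185
E→A: (-15)(-10) − (3)(-11) = 183
Σ = 927
Signed area = Σ/2 = 463.5 (positive ⇒ counter-clockwise traversal).

463.5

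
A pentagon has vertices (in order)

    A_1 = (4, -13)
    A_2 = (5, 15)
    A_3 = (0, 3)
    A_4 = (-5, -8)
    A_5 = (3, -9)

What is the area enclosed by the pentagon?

110.5

Apply the shoelace formula: 2A = Σ (x_i·y_{i+1} − x_{i+1}·y_i), indices taken mod 5.
Cross-terms: 125, 15, 15, 69, -3  ⇒  Σ = 221
Area = |Σ|/2 = 110.5.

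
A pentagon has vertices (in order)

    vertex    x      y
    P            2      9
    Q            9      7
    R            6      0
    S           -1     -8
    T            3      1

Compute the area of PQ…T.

Σ = (-67) + (-42) + (-48) + (23) + (25) = -109
Area = |Σ|/2 = 54.5.

54.5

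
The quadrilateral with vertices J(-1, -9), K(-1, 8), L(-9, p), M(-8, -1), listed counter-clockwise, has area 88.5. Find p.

Write out the shoelace sum; only the two edges meeting at L involve p:
2·Area = [((-1)·p − (-9)·8) + ((-9)·(-1) − (-8)·p)] + 54
       = 7·p + 135 = 177
⇒ p = 6.

6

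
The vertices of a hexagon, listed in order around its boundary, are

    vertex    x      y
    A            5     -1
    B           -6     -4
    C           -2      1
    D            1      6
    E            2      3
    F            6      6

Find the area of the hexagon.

Apply the surveyor's formula: 2A = Σ (x_i·y_{i+1} − x_{i+1}·y_i), indices taken mod 6.
Σ = (-26) + (-14) + (-13) + (-9) + (-6) + (-36) = -104
Area = |Σ|/2 = 52.

52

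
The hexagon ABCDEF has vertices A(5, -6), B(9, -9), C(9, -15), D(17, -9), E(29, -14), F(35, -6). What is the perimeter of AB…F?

|AB| = √((4)² + (-3)²) = √25 = 5
|BC| = √((0)² + (-6)²) = √36 = 6
|CD| = √((8)² + (6)²) = √100 = 10
|DE| = √((12)² + (-5)²) = √169 = 13
|EF| = √((6)² + (8)²) = √100 = 10
|FA| = √((-30)² + (0)²) = √900 = 30
Perimeter = 5 + 6 + 10 + 13 + 10 + 30 = 74.

74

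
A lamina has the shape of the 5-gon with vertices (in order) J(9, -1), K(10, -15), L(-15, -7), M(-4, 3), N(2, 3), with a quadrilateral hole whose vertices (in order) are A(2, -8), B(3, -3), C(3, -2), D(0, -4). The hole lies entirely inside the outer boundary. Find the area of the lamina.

261.5

Outer boundary:
Σ = (-125) + (-295) + (-73) + (-18) + (-29) = -540
Area = |Σ|/2 = 270.
Hole:
Apply the surveyor's formula: 2A = Σ (x_i·y_{i+1} − x_{i+1}·y_i), indices taken mod 4.
Σ = (18) + (3) + (-12) + (8) = 17
Area = |Σ|/2 = 8.5.
Net area = 270 − 8.5 = 261.5.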